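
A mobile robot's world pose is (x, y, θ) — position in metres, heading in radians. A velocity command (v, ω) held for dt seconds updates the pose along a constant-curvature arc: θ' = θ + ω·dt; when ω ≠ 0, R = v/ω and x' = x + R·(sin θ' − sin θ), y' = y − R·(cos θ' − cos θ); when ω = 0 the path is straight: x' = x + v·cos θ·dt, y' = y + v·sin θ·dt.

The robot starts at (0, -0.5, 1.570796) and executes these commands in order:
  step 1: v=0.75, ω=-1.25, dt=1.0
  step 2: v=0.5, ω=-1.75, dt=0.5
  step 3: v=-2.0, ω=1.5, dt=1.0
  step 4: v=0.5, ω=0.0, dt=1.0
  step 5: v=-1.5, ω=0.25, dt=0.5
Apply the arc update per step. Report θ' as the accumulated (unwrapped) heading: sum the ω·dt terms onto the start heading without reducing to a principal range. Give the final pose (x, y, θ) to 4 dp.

step 1: θ'=0.3208 (R=-0.6000) → pose (0.4108, 0.0694, 0.3208)
step 2: θ'=-0.5542 (R=-0.2857) → pose (0.6513, 0.0412, -0.5542)
step 3: θ'=0.9458 (R=-1.3333) → pose (-1.1317, -0.3124, 0.9458)
step 4: θ'=0.9458 (straight) → pose (-0.8392, 0.0931, 0.9458)
step 5: θ'=1.0708 (R=-6.0000) → pose (-1.2389, -0.5410, 1.0708)

(-1.2389, -0.5410, 1.0708)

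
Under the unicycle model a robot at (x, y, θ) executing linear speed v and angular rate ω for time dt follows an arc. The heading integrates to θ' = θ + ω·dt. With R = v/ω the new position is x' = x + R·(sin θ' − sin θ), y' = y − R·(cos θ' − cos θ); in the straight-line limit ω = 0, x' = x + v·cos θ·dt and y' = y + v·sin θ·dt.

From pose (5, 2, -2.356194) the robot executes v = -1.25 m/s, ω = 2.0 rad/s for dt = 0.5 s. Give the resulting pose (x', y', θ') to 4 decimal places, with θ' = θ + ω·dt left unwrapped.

θ' = -2.3562 + 2.0·0.5 = -1.3562
R = v/ω = -1.25/2.0 = -0.6250
x' = 5 + -0.6250·(sin -1.3562 − sin -2.3562) = 5.1687
y' = 2 − -0.6250·(cos -1.3562 − cos -2.3562) = 2.5750

(5.1687, 2.5750, -1.3562)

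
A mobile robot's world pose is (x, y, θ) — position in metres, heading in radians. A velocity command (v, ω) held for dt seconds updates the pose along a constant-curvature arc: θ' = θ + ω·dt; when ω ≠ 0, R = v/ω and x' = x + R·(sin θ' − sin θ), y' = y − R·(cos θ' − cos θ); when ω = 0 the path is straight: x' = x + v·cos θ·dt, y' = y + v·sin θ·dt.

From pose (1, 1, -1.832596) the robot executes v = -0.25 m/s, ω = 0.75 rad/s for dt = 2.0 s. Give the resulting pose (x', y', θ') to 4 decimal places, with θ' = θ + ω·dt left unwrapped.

θ' = -1.8326 + 0.75·2.0 = -0.3326
R = v/ω = -0.25/0.75 = -0.3333
x' = 1 + -0.3333·(sin -0.3326 − sin -1.8326) = 0.7869
y' = 1 − -0.3333·(cos -0.3326 − cos -1.8326) = 1.4013

(0.7869, 1.4013, -0.3326)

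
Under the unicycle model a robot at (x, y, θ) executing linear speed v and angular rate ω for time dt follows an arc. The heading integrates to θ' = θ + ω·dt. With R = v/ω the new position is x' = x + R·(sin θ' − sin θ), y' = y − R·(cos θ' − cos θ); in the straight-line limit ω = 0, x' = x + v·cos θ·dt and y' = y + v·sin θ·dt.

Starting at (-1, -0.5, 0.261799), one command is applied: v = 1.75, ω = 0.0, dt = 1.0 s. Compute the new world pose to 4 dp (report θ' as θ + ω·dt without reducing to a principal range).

(0.6904, -0.0471, 0.2618)

θ' = 0.2618 + 0.0·1.0 = 0.2618
ω = 0 → straight: x' = -1 + 1.75·cos(0.2618)·1.0 = 0.6904
y' = -0.5 + 1.75·sin(0.2618)·1.0 = -0.0471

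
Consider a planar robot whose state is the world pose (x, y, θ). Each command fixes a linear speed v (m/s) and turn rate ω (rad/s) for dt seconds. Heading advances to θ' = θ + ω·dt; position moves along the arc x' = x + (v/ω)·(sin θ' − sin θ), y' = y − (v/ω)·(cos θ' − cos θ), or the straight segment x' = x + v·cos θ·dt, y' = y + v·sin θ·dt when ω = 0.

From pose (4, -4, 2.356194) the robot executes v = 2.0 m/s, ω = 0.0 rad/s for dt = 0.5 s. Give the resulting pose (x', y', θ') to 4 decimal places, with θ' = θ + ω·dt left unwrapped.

(3.2929, -3.2929, 2.3562)

θ' = 2.3562 + 0.0·0.5 = 2.3562
ω = 0 → straight: x' = 4 + 2.0·cos(2.3562)·0.5 = 3.2929
y' = -4 + 2.0·sin(2.3562)·0.5 = -3.2929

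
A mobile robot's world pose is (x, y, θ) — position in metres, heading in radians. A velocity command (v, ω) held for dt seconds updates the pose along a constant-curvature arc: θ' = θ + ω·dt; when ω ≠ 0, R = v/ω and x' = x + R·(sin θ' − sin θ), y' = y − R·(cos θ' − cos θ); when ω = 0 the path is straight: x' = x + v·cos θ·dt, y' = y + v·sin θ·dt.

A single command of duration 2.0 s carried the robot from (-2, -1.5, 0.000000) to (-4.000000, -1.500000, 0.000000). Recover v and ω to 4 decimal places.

v = -1.0000, ω = 0.0000

Δθ = 0.000000 − 0.000000 = 0.000000
ω = Δθ/dt = 0.000000/2.0 = 0.0000
ω = 0 → v = (Δx·cos θ + Δy·sin θ)/dt = -1.0000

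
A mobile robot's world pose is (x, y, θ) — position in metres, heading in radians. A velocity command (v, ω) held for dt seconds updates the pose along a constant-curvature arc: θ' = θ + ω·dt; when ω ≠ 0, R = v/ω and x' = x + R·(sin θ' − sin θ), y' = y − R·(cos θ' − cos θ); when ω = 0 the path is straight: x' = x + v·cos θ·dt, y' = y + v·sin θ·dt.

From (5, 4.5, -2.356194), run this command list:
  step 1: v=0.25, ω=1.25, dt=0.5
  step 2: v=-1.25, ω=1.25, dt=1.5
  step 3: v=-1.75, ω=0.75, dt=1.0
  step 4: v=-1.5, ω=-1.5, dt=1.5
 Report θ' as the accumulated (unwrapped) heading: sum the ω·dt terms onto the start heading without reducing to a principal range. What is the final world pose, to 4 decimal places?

(0.5726, 5.1059, -1.3562)

step 1: θ'=-1.7312 (R=0.2000) → pose (4.9440, 4.3905, -1.7312)
step 2: θ'=0.1438 (R=-1.0000) → pose (3.8135, 5.5399, 0.1438)
step 3: θ'=0.8938 (R=-2.3333) → pose (2.3292, 4.6924, 0.8938)
step 4: θ'=-1.3562 (R=1.0000) → pose (0.5726, 5.1059, -1.3562)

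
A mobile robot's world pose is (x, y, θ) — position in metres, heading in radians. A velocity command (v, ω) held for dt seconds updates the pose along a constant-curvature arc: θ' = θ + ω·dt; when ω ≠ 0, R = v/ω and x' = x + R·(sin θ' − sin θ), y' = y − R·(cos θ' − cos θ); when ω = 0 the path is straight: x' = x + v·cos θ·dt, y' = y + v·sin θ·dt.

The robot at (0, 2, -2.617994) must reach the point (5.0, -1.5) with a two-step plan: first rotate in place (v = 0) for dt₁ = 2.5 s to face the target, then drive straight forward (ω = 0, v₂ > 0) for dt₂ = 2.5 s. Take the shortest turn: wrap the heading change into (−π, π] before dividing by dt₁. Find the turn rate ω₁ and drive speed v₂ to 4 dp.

ω₁ = 0.8029, v₂ = 2.4413

heading to target = atan2(-1.5−2, 5−0) = -0.6107
Δθ = wrap(-0.6107 − -2.6180) = 2.0073; ω₁ = Δθ/dt₁ = 0.8029
distance = √((5−0)² + (-1.5−2)²) = 6.1033; v₂ = distance/dt₂ = 2.4413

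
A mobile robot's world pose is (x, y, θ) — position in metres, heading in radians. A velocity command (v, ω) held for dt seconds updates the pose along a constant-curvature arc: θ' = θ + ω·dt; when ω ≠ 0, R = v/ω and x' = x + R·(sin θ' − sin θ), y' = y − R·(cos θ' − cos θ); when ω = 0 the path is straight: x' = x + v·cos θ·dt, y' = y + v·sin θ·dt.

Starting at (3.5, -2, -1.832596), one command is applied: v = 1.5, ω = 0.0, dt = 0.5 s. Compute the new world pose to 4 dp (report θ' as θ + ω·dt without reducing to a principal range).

(3.3059, -2.7244, -1.8326)

θ' = -1.8326 + 0.0·0.5 = -1.8326
ω = 0 → straight: x' = 3.5 + 1.5·cos(-1.8326)·0.5 = 3.3059
y' = -2 + 1.5·sin(-1.8326)·0.5 = -2.7244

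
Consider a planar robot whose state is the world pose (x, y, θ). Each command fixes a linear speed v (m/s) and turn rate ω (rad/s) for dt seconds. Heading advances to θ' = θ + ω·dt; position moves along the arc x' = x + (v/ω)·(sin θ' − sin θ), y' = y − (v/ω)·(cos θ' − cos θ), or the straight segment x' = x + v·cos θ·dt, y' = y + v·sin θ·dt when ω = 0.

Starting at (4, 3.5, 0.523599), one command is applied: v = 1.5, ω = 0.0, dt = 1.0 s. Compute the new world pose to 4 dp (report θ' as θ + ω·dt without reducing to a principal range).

θ' = 0.5236 + 0.0·1.0 = 0.5236
ω = 0 → straight: x' = 4 + 1.5·cos(0.5236)·1.0 = 5.2990
y' = 3.5 + 1.5·sin(0.5236)·1.0 = 4.2500

(5.2990, 4.2500, 0.5236)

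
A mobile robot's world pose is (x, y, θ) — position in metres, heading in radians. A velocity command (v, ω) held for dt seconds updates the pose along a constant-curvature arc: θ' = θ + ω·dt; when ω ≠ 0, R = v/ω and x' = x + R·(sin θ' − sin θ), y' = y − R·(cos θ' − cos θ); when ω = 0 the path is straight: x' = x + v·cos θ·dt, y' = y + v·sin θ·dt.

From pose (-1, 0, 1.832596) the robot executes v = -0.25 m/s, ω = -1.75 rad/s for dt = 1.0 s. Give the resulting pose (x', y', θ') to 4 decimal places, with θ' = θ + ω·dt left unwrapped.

(-1.1262, -0.1793, 0.0826)

θ' = 1.8326 + -1.75·1.0 = 0.0826
R = v/ω = -0.25/-1.75 = 0.1429
x' = -1 + 0.1429·(sin 0.0826 − sin 1.8326) = -1.1262
y' = 0 − 0.1429·(cos 0.0826 − cos 1.8326) = -0.1793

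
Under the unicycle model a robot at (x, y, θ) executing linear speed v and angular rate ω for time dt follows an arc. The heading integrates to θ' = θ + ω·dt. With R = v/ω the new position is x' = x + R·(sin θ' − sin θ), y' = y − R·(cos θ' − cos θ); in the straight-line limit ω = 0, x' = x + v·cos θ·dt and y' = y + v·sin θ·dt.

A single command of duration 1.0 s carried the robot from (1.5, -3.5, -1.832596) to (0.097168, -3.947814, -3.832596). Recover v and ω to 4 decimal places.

v = 1.7500, ω = -2.0000

Δθ = -3.832596 − -1.832596 = -2.000000
ω = Δθ/dt = -2.000000/1.0 = -2.0000
R = Δx/(sin θ' − sin θ) = -0.8750
v = R·ω = -0.8750·-2.0000 = 1.7500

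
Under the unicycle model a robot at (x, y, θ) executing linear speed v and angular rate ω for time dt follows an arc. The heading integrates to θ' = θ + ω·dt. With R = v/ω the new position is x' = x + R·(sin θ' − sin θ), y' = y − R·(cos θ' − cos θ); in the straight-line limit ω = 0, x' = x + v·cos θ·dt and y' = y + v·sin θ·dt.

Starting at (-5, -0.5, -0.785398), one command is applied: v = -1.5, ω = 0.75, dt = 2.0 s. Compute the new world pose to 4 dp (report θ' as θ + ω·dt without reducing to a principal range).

(-7.7248, -0.4035, 0.7146)

θ' = -0.7854 + 0.75·2.0 = 0.7146
R = v/ω = -1.5/0.75 = -2.0000
x' = -5 + -2.0000·(sin 0.7146 − sin -0.7854) = -7.7248
y' = -0.5 − -2.0000·(cos 0.7146 − cos -0.7854) = -0.4035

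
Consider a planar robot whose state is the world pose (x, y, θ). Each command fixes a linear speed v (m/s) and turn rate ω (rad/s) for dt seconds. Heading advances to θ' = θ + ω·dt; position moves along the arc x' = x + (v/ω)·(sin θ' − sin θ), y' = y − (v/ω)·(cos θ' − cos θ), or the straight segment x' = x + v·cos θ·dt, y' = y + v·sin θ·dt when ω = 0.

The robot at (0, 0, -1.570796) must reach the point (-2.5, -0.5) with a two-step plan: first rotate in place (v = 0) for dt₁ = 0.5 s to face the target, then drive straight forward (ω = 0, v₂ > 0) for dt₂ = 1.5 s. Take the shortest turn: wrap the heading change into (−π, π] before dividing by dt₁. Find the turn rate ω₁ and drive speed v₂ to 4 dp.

heading to target = atan2(-0.5−0, -2.5−0) = -2.9442
Δθ = wrap(-2.9442 − -1.5708) = -1.3734; ω₁ = Δθ/dt₁ = -2.7468
distance = √((-2.5−0)² + (-0.5−0)²) = 2.5495; v₂ = distance/dt₂ = 1.6997

ω₁ = -2.7468, v₂ = 1.6997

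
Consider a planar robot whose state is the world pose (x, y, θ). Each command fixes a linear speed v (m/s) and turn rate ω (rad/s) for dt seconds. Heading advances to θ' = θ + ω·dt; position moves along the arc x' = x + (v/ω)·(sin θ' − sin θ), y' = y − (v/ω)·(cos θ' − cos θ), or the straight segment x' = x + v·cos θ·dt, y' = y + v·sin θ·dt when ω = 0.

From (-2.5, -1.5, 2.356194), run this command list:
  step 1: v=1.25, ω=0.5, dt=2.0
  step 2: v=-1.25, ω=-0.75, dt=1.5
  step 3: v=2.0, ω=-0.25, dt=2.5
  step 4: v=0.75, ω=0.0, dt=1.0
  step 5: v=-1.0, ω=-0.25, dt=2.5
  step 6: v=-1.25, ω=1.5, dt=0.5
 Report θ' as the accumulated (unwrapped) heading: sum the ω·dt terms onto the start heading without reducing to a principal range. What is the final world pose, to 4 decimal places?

step 1: θ'=3.3562 (R=2.5000) → pose (-4.8002, -0.8251, 3.3562)
step 2: θ'=2.2312 (R=1.6667) → pose (-3.1290, -1.4312, 2.2312)
step 3: θ'=1.6062 (R=-8.0000) → pose (-4.8060, 3.1932, 1.6062)
step 4: θ'=1.6062 (straight) → pose (-4.8325, 3.9427, 1.6062)
step 5: θ'=0.9812 (R=4.0000) → pose (-5.5054, 1.5770, 0.9812)
step 6: θ'=1.7312 (R=-0.8333) → pose (-5.6354, 0.9806, 1.7312)

(-5.6354, 0.9806, 1.7312)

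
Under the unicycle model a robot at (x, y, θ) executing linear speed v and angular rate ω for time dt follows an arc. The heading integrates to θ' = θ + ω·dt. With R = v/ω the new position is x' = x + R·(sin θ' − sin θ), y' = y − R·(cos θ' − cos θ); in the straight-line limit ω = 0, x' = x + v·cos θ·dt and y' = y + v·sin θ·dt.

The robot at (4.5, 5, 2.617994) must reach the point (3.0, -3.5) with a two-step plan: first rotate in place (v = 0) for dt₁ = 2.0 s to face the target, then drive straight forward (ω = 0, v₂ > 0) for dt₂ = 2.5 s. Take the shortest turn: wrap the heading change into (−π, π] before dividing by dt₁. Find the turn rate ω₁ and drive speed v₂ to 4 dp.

ω₁ = 0.9599, v₂ = 3.4525

heading to target = atan2(-3.5−5, 3−4.5) = -1.7455
Δθ = wrap(-1.7455 − 2.6180) = 1.9197; ω₁ = Δθ/dt₁ = 0.9599
distance = √((3−4.5)² + (-3.5−5)²) = 8.6313; v₂ = distance/dt₂ = 3.4525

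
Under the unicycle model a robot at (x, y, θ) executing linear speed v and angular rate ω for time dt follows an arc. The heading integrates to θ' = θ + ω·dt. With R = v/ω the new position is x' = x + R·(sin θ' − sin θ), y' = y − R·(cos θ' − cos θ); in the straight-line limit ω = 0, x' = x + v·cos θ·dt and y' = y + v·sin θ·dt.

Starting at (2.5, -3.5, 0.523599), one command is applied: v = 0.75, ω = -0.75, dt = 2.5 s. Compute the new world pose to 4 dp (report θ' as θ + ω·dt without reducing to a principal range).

(3.9760, -4.1484, -1.3514)

θ' = 0.5236 + -0.75·2.5 = -1.3514
R = v/ω = 0.75/-0.75 = -1.0000
x' = 2.5 + -1.0000·(sin -1.3514 − sin 0.5236) = 3.9760
y' = -3.5 − -1.0000·(cos -1.3514 − cos 0.5236) = -4.1484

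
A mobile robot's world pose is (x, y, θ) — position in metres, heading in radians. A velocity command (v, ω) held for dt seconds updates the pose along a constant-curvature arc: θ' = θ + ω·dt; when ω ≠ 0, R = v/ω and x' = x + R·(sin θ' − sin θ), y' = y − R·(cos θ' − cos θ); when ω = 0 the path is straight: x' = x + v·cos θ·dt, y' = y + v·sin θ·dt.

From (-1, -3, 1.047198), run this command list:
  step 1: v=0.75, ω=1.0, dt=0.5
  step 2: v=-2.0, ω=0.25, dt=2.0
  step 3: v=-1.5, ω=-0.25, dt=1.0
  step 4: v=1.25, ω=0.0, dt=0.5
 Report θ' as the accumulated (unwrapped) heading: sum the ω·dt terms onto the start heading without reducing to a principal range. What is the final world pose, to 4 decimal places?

step 1: θ'=1.5472 (R=0.7500) → pose (-0.8997, -2.6427, 1.5472)
step 2: θ'=2.0472 (R=-8.0000) → pose (-0.0112, -6.5001, 2.0472)
step 3: θ'=1.7972 (R=6.0000) → pose (0.5038, -7.9048, 1.7972)
step 4: θ'=1.7972 (straight) → pose (0.3635, -7.2958, 1.7972)

(0.3635, -7.2958, 1.7972)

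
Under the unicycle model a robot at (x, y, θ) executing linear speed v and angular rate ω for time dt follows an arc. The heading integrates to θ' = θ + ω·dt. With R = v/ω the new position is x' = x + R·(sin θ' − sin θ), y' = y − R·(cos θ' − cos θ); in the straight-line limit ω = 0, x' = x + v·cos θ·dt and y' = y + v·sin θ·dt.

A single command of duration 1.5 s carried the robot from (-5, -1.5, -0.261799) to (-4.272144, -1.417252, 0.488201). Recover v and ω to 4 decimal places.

Δθ = 0.488201 − -0.261799 = 0.750000
ω = Δθ/dt = 0.750000/1.5 = 0.5000
R = Δx/(sin θ' − sin θ) = 1.0000
v = R·ω = 1.0000·0.5000 = 0.5000

v = 0.5000, ω = 0.5000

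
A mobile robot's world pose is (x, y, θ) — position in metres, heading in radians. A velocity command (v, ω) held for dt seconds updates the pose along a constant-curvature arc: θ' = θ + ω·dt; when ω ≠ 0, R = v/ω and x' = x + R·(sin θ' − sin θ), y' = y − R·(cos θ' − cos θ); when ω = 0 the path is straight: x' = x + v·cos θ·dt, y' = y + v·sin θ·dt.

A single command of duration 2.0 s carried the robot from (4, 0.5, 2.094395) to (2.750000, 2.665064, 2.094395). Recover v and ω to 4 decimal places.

v = 1.2500, ω = 0.0000

Δθ = 2.094395 − 2.094395 = 0.000000
ω = Δθ/dt = 0.000000/2.0 = 0.0000
ω = 0 → v = (Δx·cos θ + Δy·sin θ)/dt = 1.2500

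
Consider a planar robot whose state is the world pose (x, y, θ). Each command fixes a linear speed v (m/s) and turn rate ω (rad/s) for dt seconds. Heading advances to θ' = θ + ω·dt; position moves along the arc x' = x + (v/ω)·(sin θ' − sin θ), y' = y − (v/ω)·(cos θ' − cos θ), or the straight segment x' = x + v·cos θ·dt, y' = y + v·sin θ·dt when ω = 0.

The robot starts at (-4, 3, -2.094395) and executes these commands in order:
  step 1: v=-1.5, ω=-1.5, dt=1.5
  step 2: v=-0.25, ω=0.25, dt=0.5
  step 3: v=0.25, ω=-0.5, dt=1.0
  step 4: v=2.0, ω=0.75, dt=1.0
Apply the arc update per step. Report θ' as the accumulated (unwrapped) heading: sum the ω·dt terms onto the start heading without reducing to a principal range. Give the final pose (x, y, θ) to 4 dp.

(-2.9111, 4.8090, -3.9694)

step 1: θ'=-4.3444 (R=1.0000) → pose (-2.2009, 2.8597, -4.3444)
step 2: θ'=-4.2194 (R=-1.0000) → pose (-2.1488, 2.7462, -4.2194)
step 3: θ'=-4.7194 (R=-0.5000) → pose (-2.2083, 2.9864, -4.7194)
step 4: θ'=-3.9694 (R=2.6667) → pose (-2.9111, 4.8090, -3.9694)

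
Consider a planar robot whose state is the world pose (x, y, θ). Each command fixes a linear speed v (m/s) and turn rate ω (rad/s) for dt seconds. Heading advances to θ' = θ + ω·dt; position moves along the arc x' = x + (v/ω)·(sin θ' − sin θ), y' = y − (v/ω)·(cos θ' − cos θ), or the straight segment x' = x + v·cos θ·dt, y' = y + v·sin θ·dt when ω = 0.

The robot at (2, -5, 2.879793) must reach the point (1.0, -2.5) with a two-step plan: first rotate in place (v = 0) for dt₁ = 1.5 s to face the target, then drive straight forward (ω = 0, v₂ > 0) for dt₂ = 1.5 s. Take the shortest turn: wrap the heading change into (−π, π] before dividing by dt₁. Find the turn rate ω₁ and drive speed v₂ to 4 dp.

heading to target = atan2(-2.5−-5, 1−2) = 1.9513
Δθ = wrap(1.9513 − 2.8798) = -0.9285; ω₁ = Δθ/dt₁ = -0.6190
distance = √((1−2)² + (-2.5−-5)²) = 2.6926; v₂ = distance/dt₂ = 1.7951

ω₁ = -0.6190, v₂ = 1.7951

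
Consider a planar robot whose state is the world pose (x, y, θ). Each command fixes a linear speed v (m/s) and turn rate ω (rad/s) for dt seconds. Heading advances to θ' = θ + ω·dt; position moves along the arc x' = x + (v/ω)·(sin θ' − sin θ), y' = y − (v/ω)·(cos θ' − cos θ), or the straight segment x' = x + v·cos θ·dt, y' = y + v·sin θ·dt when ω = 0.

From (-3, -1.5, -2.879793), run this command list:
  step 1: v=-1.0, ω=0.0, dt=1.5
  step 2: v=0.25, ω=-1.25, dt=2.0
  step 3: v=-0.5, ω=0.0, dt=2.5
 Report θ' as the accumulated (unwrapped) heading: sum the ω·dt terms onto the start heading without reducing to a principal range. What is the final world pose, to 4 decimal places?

step 1: θ'=-2.8798 (straight) → pose (-1.5511, -1.1118, -2.8798)
step 2: θ'=-5.3798 (R=-0.2000) → pose (-1.7600, -0.7948, -5.3798)
step 3: θ'=-5.3798 (straight) → pose (-2.5336, -1.7766, -5.3798)

(-2.5336, -1.7766, -5.3798)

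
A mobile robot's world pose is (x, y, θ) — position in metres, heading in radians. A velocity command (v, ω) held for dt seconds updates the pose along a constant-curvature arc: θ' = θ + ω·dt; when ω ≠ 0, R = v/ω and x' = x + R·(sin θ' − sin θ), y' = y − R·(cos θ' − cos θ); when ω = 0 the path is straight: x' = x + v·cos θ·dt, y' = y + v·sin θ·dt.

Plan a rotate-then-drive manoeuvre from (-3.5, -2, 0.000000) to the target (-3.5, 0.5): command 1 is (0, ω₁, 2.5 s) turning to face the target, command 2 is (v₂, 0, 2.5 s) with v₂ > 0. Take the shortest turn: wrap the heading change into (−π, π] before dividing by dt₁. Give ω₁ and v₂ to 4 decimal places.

heading to target = atan2(0.5−-2, -3.5−-3.5) = 1.5708
Δθ = wrap(1.5708 − 0.0000) = 1.5708; ω₁ = Δθ/dt₁ = 0.6283
distance = √((-3.5−-3.5)² + (0.5−-2)²) = 2.5000; v₂ = distance/dt₂ = 1.0000

ω₁ = 0.6283, v₂ = 1.0000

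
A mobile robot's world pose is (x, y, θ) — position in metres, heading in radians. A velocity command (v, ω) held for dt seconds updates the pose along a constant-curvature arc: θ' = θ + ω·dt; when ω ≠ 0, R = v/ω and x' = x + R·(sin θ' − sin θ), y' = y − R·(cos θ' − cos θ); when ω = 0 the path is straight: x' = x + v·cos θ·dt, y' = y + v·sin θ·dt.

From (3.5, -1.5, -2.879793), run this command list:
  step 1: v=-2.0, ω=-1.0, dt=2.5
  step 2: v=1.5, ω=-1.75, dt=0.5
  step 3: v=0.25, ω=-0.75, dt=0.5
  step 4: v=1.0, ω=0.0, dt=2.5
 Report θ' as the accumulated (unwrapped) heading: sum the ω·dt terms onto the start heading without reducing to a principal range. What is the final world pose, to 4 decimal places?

step 1: θ'=-5.3798 (R=2.0000) → pose (5.5885, -4.6697, -5.3798)
step 2: θ'=-6.2548 (R=-0.8571) → pose (6.2374, -4.3435, -6.2548)
step 3: θ'=-6.6298 (R=-0.3333) → pose (6.3601, -4.3632, -6.6298)
step 4: θ'=-6.6298 (straight) → pose (8.7114, -5.2124, -6.6298)

(8.7114, -5.2124, -6.6298)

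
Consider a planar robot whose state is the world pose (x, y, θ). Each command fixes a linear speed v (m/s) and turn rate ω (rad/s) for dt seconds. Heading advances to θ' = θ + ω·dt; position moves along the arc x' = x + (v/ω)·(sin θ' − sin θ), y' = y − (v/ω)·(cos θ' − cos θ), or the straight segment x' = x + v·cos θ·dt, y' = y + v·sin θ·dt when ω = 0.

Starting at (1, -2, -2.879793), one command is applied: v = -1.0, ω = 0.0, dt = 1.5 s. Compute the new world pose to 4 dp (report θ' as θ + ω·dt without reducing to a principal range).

θ' = -2.8798 + 0.0·1.5 = -2.8798
ω = 0 → straight: x' = 1 + -1.0·cos(-2.8798)·1.5 = 2.4489
y' = -2 + -1.0·sin(-2.8798)·1.5 = -1.6118

(2.4489, -1.6118, -2.8798)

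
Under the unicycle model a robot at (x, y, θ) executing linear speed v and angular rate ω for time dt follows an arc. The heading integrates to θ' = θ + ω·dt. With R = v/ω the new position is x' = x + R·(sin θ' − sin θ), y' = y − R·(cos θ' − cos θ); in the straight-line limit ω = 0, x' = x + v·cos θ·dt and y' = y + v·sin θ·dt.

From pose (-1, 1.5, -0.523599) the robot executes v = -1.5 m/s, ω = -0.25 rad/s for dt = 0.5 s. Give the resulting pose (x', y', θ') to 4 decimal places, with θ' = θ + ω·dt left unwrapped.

(-1.6244, 1.9146, -0.6486)

θ' = -0.5236 + -0.25·0.5 = -0.6486
R = v/ω = -1.5/-0.25 = 6.0000
x' = -1 + 6.0000·(sin -0.6486 − sin -0.5236) = -1.6244
y' = 1.5 − 6.0000·(cos -0.6486 − cos -0.5236) = 1.9146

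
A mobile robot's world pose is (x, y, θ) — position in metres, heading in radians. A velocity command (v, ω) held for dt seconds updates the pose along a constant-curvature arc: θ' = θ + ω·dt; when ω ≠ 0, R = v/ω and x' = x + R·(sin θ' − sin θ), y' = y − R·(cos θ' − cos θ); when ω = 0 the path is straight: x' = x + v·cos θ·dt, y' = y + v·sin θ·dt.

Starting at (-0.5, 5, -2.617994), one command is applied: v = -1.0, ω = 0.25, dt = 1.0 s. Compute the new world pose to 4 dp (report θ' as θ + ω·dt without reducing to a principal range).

(0.2949, 5.6025, -2.3680)

θ' = -2.6180 + 0.25·1.0 = -2.3680
R = v/ω = -1.0/0.25 = -4.0000
x' = -0.5 + -4.0000·(sin -2.3680 − sin -2.6180) = 0.2949
y' = 5 − -4.0000·(cos -2.3680 − cos -2.6180) = 5.6025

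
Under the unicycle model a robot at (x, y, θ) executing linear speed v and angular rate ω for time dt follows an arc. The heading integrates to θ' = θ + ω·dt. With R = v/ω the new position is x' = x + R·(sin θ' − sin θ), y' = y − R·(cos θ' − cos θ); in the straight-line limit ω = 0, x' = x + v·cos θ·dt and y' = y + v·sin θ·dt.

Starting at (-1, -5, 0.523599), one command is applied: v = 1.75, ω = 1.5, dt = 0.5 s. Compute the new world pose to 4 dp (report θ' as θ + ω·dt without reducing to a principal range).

(-0.4678, -4.3313, 1.2736)

θ' = 0.5236 + 1.5·0.5 = 1.2736
R = v/ω = 1.75/1.5 = 1.1667
x' = -1 + 1.1667·(sin 1.2736 − sin 0.5236) = -0.4678
y' = -5 − 1.1667·(cos 1.2736 − cos 0.5236) = -4.3313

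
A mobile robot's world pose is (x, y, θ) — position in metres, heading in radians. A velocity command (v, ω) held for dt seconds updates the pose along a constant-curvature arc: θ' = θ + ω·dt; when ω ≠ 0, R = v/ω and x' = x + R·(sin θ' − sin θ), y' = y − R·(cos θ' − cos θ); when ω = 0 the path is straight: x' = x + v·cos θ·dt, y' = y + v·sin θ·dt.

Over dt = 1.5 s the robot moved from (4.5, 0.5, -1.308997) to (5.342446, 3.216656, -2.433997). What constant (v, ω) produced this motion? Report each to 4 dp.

v = -2.0000, ω = -0.7500

Δθ = -2.433997 − -1.308997 = -1.125000
ω = Δθ/dt = -1.125000/1.5 = -0.7500
R = −Δy/(cos θ' − cos θ) = 2.6667
v = R·ω = 2.6667·-0.7500 = -2.0000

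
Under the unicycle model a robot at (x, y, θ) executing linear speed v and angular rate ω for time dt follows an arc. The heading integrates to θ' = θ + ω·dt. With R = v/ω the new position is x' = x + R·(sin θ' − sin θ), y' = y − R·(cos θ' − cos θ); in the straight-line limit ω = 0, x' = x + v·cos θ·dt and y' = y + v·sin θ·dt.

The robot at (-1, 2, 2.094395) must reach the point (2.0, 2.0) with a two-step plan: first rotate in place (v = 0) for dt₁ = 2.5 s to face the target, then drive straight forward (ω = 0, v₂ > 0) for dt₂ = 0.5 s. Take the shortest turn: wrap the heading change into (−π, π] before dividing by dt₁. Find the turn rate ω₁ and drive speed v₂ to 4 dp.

ω₁ = -0.8378, v₂ = 6.0000

heading to target = atan2(2−2, 2−-1) = 0.0000
Δθ = wrap(0.0000 − 2.0944) = -2.0944; ω₁ = Δθ/dt₁ = -0.8378
distance = √((2−-1)² + (2−2)²) = 3.0000; v₂ = distance/dt₂ = 6.0000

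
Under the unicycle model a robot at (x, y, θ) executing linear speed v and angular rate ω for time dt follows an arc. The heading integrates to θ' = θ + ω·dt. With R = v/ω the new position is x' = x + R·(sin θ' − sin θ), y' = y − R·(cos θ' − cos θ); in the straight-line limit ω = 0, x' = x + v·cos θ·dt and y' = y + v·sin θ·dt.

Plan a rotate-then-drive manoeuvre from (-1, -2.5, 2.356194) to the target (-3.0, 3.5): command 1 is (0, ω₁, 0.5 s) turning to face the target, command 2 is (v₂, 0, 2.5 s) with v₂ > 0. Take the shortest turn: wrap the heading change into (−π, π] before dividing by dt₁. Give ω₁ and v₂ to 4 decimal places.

ω₁ = -0.9273, v₂ = 2.5298

heading to target = atan2(3.5−-2.5, -3−-1) = 1.8925
Δθ = wrap(1.8925 − 2.3562) = -0.4636; ω₁ = Δθ/dt₁ = -0.9273
distance = √((-3−-1)² + (3.5−-2.5)²) = 6.3246; v₂ = distance/dt₂ = 2.5298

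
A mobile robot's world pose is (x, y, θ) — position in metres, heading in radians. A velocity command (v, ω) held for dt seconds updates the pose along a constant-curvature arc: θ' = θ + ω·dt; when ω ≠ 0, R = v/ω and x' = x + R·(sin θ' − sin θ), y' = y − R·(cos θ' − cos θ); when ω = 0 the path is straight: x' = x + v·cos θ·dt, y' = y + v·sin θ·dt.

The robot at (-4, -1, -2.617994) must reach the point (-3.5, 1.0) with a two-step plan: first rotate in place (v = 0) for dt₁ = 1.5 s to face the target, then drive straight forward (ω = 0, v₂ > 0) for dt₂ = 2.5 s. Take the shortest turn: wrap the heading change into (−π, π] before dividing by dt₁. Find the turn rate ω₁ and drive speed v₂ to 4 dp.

ω₁ = -1.5596, v₂ = 0.8246

heading to target = atan2(1−-1, -3.5−-4) = 1.3258
Δθ = wrap(1.3258 − -2.6180) = -2.3394; ω₁ = Δθ/dt₁ = -1.5596
distance = √((-3.5−-4)² + (1−-1)²) = 2.0616; v₂ = distance/dt₂ = 0.8246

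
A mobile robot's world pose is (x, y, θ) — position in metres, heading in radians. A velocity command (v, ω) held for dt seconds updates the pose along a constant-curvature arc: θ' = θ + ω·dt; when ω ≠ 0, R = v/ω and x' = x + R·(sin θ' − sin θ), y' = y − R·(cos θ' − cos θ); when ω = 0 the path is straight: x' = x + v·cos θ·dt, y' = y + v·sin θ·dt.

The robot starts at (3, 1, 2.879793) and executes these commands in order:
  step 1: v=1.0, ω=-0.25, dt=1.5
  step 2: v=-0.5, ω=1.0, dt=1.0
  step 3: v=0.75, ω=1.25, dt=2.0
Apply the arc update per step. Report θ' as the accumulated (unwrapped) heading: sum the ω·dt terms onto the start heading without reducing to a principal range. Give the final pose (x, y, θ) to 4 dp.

step 1: θ'=2.5048 (R=-4.0000) → pose (1.6568, 1.6477, 2.5048)
step 2: θ'=3.5048 (R=-0.5000) → pose (2.1317, 1.5823, 3.5048)
step 3: θ'=6.0048 (R=0.6000) → pose (2.1800, 0.4446, 6.0048)

(2.1800, 0.4446, 6.0048)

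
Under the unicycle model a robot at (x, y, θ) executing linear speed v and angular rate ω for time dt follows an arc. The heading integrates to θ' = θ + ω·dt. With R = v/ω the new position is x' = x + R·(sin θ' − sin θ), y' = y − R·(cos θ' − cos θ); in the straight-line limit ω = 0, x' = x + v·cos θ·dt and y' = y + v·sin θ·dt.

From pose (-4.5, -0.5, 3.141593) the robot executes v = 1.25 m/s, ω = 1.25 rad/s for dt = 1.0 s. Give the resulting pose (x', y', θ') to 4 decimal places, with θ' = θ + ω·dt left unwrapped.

(-5.4490, -1.1847, 4.3916)

θ' = 3.1416 + 1.25·1.0 = 4.3916
R = v/ω = 1.25/1.25 = 1.0000
x' = -4.5 + 1.0000·(sin 4.3916 − sin 3.1416) = -5.4490
y' = -0.5 − 1.0000·(cos 4.3916 − cos 3.1416) = -1.1847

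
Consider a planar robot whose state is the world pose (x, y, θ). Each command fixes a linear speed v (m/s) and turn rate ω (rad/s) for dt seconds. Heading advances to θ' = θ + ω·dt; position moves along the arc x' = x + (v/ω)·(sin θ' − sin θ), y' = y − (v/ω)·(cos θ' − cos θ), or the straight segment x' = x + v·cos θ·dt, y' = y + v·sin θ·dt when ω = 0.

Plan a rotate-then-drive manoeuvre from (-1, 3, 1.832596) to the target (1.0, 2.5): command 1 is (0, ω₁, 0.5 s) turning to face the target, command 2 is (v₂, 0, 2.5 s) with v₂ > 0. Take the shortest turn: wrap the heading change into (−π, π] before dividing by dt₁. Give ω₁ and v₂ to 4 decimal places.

heading to target = atan2(2.5−3, 1−-1) = -0.2450
Δθ = wrap(-0.2450 − 1.8326) = -2.0776; ω₁ = Δθ/dt₁ = -4.1551
distance = √((1−-1)² + (2.5−3)²) = 2.0616; v₂ = distance/dt₂ = 0.8246

ω₁ = -4.1551, v₂ = 0.8246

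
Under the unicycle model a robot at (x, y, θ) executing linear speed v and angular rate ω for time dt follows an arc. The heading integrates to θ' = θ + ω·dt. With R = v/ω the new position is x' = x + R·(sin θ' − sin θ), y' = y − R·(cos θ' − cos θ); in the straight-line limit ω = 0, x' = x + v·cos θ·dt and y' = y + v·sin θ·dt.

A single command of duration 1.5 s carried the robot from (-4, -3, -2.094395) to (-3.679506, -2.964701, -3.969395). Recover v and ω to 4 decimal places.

Δθ = -3.969395 − -2.094395 = -1.875000
ω = Δθ/dt = -1.875000/1.5 = -1.2500
R = Δx/(sin θ' − sin θ) = 0.2000
v = R·ω = 0.2000·-1.2500 = -0.2500

v = -0.2500, ω = -1.2500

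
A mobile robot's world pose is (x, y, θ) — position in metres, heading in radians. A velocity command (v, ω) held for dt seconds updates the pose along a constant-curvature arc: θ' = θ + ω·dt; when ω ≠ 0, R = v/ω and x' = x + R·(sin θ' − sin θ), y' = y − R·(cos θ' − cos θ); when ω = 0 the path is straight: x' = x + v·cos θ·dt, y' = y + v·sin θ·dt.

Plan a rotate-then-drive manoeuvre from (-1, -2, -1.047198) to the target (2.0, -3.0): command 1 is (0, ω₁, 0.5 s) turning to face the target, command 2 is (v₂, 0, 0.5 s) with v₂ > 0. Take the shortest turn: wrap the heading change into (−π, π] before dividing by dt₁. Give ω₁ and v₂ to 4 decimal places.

ω₁ = 1.4509, v₂ = 6.3246

heading to target = atan2(-3−-2, 2−-1) = -0.3218
Δθ = wrap(-0.3218 − -1.0472) = 0.7254; ω₁ = Δθ/dt₁ = 1.4509
distance = √((2−-1)² + (-3−-2)²) = 3.1623; v₂ = distance/dt₂ = 6.3246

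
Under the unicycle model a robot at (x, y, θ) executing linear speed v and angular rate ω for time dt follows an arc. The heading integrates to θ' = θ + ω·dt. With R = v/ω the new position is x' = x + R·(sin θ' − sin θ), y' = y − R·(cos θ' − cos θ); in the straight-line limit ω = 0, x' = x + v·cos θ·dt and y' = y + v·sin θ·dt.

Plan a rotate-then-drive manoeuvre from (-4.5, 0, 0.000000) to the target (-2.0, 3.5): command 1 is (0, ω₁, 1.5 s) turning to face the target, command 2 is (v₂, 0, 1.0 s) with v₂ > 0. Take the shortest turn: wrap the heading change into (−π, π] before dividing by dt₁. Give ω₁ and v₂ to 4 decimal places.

ω₁ = 0.6337, v₂ = 4.3012

heading to target = atan2(3.5−0, -2−-4.5) = 0.9505
Δθ = wrap(0.9505 − 0.0000) = 0.9505; ω₁ = Δθ/dt₁ = 0.6337
distance = √((-2−-4.5)² + (3.5−0)²) = 4.3012; v₂ = distance/dt₂ = 4.3012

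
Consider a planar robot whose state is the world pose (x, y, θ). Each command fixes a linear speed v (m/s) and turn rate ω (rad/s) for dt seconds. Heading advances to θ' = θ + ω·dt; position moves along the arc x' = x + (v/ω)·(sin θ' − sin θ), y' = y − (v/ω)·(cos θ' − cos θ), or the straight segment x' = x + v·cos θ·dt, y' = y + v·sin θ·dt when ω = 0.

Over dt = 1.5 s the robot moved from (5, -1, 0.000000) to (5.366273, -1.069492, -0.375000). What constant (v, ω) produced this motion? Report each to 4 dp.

Δθ = -0.375000 − 0.000000 = -0.375000
ω = Δθ/dt = -0.375000/1.5 = -0.2500
R = Δx/(sin θ' − sin θ) = -1.0000
v = R·ω = -1.0000·-0.2500 = 0.2500

v = 0.2500, ω = -0.2500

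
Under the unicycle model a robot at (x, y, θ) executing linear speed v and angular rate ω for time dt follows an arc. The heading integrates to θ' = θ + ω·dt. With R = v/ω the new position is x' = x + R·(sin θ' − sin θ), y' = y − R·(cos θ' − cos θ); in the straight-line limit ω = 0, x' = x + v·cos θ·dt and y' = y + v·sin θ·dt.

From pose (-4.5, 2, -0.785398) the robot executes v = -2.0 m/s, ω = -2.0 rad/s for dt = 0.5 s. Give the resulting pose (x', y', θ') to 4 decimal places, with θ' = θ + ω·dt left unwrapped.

(-4.7700, 2.9201, -1.7854)

θ' = -0.7854 + -2.0·0.5 = -1.7854
R = v/ω = -2.0/-2.0 = 1.0000
x' = -4.5 + 1.0000·(sin -1.7854 − sin -0.7854) = -4.7700
y' = 2 − 1.0000·(cos -1.7854 − cos -0.7854) = 2.9201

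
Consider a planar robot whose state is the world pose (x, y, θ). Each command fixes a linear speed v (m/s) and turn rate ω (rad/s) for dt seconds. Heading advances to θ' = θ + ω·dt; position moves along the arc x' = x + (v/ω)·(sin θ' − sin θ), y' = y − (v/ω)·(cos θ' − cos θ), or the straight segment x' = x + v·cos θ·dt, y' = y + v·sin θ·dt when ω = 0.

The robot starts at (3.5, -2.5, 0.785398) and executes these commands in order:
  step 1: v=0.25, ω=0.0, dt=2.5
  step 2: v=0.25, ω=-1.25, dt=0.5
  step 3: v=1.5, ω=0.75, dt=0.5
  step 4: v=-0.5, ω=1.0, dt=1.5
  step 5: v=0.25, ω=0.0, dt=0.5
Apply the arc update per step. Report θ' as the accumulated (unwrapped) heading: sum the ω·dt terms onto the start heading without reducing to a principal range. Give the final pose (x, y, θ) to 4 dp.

(4.5044, -2.2902, 2.0354)

step 1: θ'=0.7854 (straight) → pose (3.9419, -2.0581, 0.7854)
step 2: θ'=0.1604 (R=-0.2000) → pose (4.0514, -2.0020, 0.1604)
step 3: θ'=0.5354 (R=2.0000) → pose (4.7524, -1.7479, 0.5354)
step 4: θ'=2.0354 (R=-0.5000) → pose (4.5605, -2.4019, 2.0354)
step 5: θ'=2.0354 (straight) → pose (4.5044, -2.2902, 2.0354)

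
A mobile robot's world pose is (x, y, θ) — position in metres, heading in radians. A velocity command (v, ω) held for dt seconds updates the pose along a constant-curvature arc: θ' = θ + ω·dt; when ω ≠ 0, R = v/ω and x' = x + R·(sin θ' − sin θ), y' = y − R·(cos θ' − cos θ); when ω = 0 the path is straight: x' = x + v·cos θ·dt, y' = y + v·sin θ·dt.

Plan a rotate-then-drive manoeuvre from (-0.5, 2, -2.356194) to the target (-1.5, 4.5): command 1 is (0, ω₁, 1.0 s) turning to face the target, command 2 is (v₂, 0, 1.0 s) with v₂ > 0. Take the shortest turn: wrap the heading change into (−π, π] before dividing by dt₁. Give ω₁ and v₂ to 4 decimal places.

ω₁ = -1.9757, v₂ = 2.6926

heading to target = atan2(4.5−2, -1.5−-0.5) = 1.9513
Δθ = wrap(1.9513 − -2.3562) = -1.9757; ω₁ = Δθ/dt₁ = -1.9757
distance = √((-1.5−-0.5)² + (4.5−2)²) = 2.6926; v₂ = distance/dt₂ = 2.6926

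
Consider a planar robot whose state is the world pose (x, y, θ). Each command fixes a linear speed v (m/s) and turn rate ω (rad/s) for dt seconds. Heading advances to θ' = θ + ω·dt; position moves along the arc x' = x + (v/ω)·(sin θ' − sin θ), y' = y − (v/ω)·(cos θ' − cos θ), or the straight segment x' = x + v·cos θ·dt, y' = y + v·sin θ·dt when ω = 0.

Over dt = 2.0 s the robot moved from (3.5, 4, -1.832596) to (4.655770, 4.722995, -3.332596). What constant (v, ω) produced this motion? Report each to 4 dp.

Δθ = -3.332596 − -1.832596 = -1.500000
ω = Δθ/dt = -1.500000/2.0 = -0.7500
R = Δx/(sin θ' − sin θ) = 1.0000
v = R·ω = 1.0000·-0.7500 = -0.7500

v = -0.7500, ω = -0.7500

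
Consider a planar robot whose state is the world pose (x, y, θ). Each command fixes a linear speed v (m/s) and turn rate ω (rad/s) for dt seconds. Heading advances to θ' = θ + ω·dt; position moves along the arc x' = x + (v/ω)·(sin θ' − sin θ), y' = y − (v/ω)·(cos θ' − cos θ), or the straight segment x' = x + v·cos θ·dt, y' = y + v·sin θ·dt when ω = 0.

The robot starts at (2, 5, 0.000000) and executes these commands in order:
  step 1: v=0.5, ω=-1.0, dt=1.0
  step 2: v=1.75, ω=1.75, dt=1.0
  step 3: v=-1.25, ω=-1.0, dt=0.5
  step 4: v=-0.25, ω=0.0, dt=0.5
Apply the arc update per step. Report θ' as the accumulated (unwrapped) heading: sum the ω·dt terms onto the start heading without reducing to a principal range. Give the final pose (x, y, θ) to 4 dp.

(3.2799, 4.2513, 0.2500)

step 1: θ'=-1.0000 (R=-0.5000) → pose (2.4207, 4.7702, -1.0000)
step 2: θ'=0.7500 (R=1.0000) → pose (3.9438, 4.5788, 0.7500)
step 3: θ'=0.2500 (R=1.2500) → pose (3.4011, 4.2822, 0.2500)
step 4: θ'=0.2500 (straight) → pose (3.2799, 4.2513, 0.2500)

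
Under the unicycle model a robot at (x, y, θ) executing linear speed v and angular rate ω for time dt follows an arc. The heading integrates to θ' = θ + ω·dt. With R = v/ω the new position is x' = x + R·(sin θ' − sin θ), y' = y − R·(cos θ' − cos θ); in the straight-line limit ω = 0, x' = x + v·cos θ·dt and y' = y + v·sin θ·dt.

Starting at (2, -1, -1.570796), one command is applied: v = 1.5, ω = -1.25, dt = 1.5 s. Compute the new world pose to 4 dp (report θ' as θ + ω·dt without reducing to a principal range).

(0.4406, -2.1449, -3.4458)

θ' = -1.5708 + -1.25·1.5 = -3.4458
R = v/ω = 1.5/-1.25 = -1.2000
x' = 2 + -1.2000·(sin -3.4458 − sin -1.5708) = 0.4406
y' = -1 − -1.2000·(cos -3.4458 − cos -1.5708) = -2.1449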